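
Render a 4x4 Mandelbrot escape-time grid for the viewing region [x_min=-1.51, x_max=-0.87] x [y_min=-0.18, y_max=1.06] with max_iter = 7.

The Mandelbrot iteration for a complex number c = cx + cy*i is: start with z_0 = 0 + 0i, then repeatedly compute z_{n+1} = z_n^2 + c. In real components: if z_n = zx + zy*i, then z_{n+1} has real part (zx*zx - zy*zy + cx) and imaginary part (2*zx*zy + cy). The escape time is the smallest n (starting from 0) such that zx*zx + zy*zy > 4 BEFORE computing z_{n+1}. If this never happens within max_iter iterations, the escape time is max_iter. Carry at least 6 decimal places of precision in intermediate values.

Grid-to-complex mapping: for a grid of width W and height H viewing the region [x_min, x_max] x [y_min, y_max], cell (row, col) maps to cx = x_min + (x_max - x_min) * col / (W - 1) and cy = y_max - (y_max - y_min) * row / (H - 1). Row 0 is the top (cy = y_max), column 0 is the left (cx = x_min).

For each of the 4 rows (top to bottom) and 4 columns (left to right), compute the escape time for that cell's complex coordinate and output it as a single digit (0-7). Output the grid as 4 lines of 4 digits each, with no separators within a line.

Answer: 2333
3345
5777
5777

Derivation:
(row=0, col=0): c = -1.5100 + 1.0600i → escape time 2
(row=0, col=1): c = -1.2967 + 1.0600i → escape time 3
(row=0, col=2): c = -1.0833 + 1.0600i → escape time 3
(row=0, col=3): c = -0.8700 + 1.0600i → escape time 3
(row=1, col=0): c = -1.5100 + 0.6467i → escape time 3
(row=1, col=1): c = -1.2967 + 0.6467i → escape time 3
(row=1, col=2): c = -1.0833 + 0.6467i → escape time 4
(row=1, col=3): c = -0.8700 + 0.6467i → escape time 5
(row=2, col=0): c = -1.5100 + 0.2333i → escape time 5
(row=2, col=1): c = -1.2967 + 0.2333i → escape time 7
(row=2, col=2): c = -1.0833 + 0.2333i → escape time 7
(row=2, col=3): c = -0.8700 + 0.2333i → escape time 7
(row=3, col=0): c = -1.5100 + -0.1800i → escape time 5
(row=3, col=1): c = -1.2967 + -0.1800i → escape time 7
(row=3, col=2): c = -1.0833 + -0.1800i → escape time 7
(row=3, col=3): c = -0.8700 + -0.1800i → escape time 7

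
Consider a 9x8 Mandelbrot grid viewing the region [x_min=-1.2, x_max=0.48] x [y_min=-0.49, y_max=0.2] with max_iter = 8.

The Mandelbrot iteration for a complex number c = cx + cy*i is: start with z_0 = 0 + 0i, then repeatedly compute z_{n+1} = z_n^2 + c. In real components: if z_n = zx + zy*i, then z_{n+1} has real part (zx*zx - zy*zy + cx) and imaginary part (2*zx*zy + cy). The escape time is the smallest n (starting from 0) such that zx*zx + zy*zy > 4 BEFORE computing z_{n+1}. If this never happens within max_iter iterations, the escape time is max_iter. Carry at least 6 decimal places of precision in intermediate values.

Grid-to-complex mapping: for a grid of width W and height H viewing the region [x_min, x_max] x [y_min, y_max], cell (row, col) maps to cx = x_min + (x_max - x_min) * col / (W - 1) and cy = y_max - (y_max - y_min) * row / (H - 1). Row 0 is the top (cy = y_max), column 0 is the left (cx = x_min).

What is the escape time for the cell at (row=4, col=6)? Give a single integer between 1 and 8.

z_0 = 0 + 0i, c = 0.0600 + -0.1943i
Iter 1: z = 0.0600 + -0.1943i, |z|^2 = 0.0413
Iter 2: z = 0.0259 + -0.2176i, |z|^2 = 0.0480
Iter 3: z = 0.0133 + -0.2055i, |z|^2 = 0.0424
Iter 4: z = 0.0179 + -0.1998i, |z|^2 = 0.0402
Iter 5: z = 0.0204 + -0.2014i, |z|^2 = 0.0410
Iter 6: z = 0.0198 + -0.2025i, |z|^2 = 0.0414
Iter 7: z = 0.0194 + -0.2023i, |z|^2 = 0.0413

Answer: 8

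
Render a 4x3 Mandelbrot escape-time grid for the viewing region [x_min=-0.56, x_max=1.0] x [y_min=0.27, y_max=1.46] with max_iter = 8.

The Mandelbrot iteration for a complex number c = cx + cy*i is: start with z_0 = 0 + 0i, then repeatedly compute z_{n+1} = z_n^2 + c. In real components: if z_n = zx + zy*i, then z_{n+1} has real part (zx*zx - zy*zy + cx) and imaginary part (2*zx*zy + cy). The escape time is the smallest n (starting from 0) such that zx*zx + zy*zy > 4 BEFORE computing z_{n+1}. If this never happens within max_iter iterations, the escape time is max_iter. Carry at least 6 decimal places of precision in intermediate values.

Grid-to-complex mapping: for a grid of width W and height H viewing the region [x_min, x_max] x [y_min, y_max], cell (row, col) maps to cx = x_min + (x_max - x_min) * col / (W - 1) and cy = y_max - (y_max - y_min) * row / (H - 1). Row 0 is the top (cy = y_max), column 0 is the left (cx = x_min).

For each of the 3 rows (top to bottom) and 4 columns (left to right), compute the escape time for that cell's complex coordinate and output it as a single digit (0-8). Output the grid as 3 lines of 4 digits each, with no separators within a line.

Answer: 2222
4832
8862

Derivation:
(row=0, col=0): c = -0.5600 + 1.4600i → escape time 2
(row=0, col=1): c = -0.0400 + 1.4600i → escape time 2
(row=0, col=2): c = 0.4800 + 1.4600i → escape time 2
(row=0, col=3): c = 1.0000 + 1.4600i → escape time 2
(row=1, col=0): c = -0.5600 + 0.8650i → escape time 4
(row=1, col=1): c = -0.0400 + 0.8650i → escape time 8
(row=1, col=2): c = 0.4800 + 0.8650i → escape time 3
(row=1, col=3): c = 1.0000 + 0.8650i → escape time 2
(row=2, col=0): c = -0.5600 + 0.2700i → escape time 8
(row=2, col=1): c = -0.0400 + 0.2700i → escape time 8
(row=2, col=2): c = 0.4800 + 0.2700i → escape time 6
(row=2, col=3): c = 1.0000 + 0.2700i → escape time 2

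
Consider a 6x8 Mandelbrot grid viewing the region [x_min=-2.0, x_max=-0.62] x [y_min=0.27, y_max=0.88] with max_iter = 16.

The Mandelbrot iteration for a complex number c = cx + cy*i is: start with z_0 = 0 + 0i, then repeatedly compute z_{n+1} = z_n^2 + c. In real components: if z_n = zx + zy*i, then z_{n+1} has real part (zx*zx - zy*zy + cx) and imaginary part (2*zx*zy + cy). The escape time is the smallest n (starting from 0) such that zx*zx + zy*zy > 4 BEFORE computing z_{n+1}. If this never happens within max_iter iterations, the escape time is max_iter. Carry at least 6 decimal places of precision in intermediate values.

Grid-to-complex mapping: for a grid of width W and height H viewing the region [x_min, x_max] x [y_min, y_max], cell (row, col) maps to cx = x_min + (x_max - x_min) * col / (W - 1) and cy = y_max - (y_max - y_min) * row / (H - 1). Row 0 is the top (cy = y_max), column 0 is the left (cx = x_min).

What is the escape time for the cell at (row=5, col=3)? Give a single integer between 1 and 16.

z_0 = 0 + 0i, c = -1.1720 + 0.4443i
Iter 1: z = -1.1720 + 0.4443i, |z|^2 = 1.5710
Iter 2: z = 0.0042 + -0.5971i, |z|^2 = 0.3566
Iter 3: z = -1.5285 + 0.4393i, |z|^2 = 2.5294
Iter 4: z = 0.9715 + -0.8986i, |z|^2 = 1.7512
Iter 5: z = -1.0358 + -1.3016i, |z|^2 = 2.7671
Iter 6: z = -1.7934 + 3.1407i, |z|^2 = 13.0805
Escaped at iteration 6

Answer: 6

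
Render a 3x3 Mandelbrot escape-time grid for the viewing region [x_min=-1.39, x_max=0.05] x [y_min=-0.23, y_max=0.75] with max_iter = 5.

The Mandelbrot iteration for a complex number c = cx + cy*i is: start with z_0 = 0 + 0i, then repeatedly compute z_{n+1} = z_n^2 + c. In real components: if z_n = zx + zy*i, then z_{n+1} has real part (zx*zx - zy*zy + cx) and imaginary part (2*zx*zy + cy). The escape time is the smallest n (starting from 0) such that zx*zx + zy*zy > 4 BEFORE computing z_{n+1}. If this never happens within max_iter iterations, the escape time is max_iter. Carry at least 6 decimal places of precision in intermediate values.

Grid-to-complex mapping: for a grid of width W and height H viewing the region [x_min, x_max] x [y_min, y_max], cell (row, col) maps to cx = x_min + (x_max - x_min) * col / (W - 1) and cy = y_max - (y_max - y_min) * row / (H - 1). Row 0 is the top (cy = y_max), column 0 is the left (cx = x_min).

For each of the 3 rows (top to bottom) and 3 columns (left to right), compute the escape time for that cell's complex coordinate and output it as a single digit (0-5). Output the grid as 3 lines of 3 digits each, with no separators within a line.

Answer: 345
555
555

Derivation:
(row=0, col=0): c = -1.3900 + 0.7500i → escape time 3
(row=0, col=1): c = -0.6700 + 0.7500i → escape time 4
(row=0, col=2): c = 0.0500 + 0.7500i → escape time 5
(row=1, col=0): c = -1.3900 + 0.2600i → escape time 5
(row=1, col=1): c = -0.6700 + 0.2600i → escape time 5
(row=1, col=2): c = 0.0500 + 0.2600i → escape time 5
(row=2, col=0): c = -1.3900 + -0.2300i → escape time 5
(row=2, col=1): c = -0.6700 + -0.2300i → escape time 5
(row=2, col=2): c = 0.0500 + -0.2300i → escape time 5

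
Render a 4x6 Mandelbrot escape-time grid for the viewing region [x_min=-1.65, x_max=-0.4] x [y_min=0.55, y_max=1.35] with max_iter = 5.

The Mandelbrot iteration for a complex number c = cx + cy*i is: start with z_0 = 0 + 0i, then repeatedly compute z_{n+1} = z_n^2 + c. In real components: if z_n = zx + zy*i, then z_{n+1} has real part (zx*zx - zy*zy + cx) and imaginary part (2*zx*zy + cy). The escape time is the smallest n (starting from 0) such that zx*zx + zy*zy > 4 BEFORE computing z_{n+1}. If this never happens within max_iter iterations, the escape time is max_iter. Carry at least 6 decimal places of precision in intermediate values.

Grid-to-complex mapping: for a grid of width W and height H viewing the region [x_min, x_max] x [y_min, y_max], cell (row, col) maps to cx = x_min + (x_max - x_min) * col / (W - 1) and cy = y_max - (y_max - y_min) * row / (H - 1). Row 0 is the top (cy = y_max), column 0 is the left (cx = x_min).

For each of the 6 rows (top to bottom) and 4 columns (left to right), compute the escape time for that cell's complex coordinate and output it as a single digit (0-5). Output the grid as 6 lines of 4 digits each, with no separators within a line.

Answer: 1222
1233
2334
2345
3345
3455

Derivation:
(row=0, col=0): c = -1.6500 + 1.3500i → escape time 1
(row=0, col=1): c = -1.2333 + 1.3500i → escape time 2
(row=0, col=2): c = -0.8167 + 1.3500i → escape time 2
(row=0, col=3): c = -0.4000 + 1.3500i → escape time 2
(row=1, col=0): c = -1.6500 + 1.1900i → escape time 1
(row=1, col=1): c = -1.2333 + 1.1900i → escape time 2
(row=1, col=2): c = -0.8167 + 1.1900i → escape time 3
(row=1, col=3): c = -0.4000 + 1.1900i → escape time 3
(row=2, col=0): c = -1.6500 + 1.0300i → escape time 2
(row=2, col=1): c = -1.2333 + 1.0300i → escape time 3
(row=2, col=2): c = -0.8167 + 1.0300i → escape time 3
(row=2, col=3): c = -0.4000 + 1.0300i → escape time 4
(row=3, col=0): c = -1.6500 + 0.8700i → escape time 2
(row=3, col=1): c = -1.2333 + 0.8700i → escape time 3
(row=3, col=2): c = -0.8167 + 0.8700i → escape time 4
(row=3, col=3): c = -0.4000 + 0.8700i → escape time 5
(row=4, col=0): c = -1.6500 + 0.7100i → escape time 3
(row=4, col=1): c = -1.2333 + 0.7100i → escape time 3
(row=4, col=2): c = -0.8167 + 0.7100i → escape time 4
(row=4, col=3): c = -0.4000 + 0.7100i → escape time 5
(row=5, col=0): c = -1.6500 + 0.5500i → escape time 3
(row=5, col=1): c = -1.2333 + 0.5500i → escape time 4
(row=5, col=2): c = -0.8167 + 0.5500i → escape time 5
(row=5, col=3): c = -0.4000 + 0.5500i → escape time 5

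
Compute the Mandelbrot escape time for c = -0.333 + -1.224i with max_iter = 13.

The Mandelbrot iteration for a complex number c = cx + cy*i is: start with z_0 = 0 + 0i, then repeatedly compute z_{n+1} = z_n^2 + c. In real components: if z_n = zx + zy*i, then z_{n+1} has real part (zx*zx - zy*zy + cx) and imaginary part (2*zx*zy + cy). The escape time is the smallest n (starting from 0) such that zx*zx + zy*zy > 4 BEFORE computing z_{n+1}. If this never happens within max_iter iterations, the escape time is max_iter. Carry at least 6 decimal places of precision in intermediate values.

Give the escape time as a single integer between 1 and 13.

Answer: 3

Derivation:
z_0 = 0 + 0i, c = -0.3330 + -1.2240i
Iter 1: z = -0.3330 + -1.2240i, |z|^2 = 1.6091
Iter 2: z = -1.7203 + -0.4088i, |z|^2 = 3.1265
Iter 3: z = 2.4593 + 0.1826i, |z|^2 = 6.0813
Escaped at iteration 3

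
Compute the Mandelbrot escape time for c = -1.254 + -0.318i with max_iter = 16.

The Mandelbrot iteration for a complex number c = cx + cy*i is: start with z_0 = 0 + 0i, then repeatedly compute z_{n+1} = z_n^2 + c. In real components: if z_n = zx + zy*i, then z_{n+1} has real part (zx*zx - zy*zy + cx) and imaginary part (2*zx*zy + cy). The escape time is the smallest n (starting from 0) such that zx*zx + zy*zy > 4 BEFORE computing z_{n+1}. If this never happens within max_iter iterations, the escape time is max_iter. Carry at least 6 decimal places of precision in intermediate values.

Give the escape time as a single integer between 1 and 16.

Answer: 12

Derivation:
z_0 = 0 + 0i, c = -1.2540 + -0.3180i
Iter 1: z = -1.2540 + -0.3180i, |z|^2 = 1.6736
Iter 2: z = 0.2174 + 0.4795i, |z|^2 = 0.2772
Iter 3: z = -1.4367 + -0.1095i, |z|^2 = 2.0761
Iter 4: z = 0.7981 + -0.0034i, |z|^2 = 0.6370
Iter 5: z = -0.6170 + -0.3234i, |z|^2 = 0.4853
Iter 6: z = -0.9779 + 0.0810i, |z|^2 = 0.9628
Iter 7: z = -0.3044 + -0.4765i, |z|^2 = 0.3197
Iter 8: z = -1.3884 + -0.0280i, |z|^2 = 1.9284
Iter 9: z = 0.6729 + -0.2403i, |z|^2 = 0.5105
Iter 10: z = -0.8590 + -0.6414i, |z|^2 = 1.1493
Iter 11: z = -0.9275 + 0.7840i, |z|^2 = 1.4748
Iter 12: z = -1.0084 + -1.7722i, |z|^2 = 4.1577
Escaped at iteration 12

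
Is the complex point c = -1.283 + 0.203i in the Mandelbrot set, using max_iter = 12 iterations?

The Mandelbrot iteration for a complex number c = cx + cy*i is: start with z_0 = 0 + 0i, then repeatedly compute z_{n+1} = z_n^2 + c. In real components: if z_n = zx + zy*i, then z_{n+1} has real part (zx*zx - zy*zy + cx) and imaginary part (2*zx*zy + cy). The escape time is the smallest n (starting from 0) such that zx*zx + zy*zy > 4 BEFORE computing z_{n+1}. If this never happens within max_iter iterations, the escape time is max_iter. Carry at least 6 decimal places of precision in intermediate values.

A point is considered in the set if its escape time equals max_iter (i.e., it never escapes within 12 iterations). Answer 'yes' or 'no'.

z_0 = 0 + 0i, c = -1.2830 + 0.2030i
Iter 1: z = -1.2830 + 0.2030i, |z|^2 = 1.6873
Iter 2: z = 0.3219 + -0.3179i, |z|^2 = 0.2047
Iter 3: z = -1.2805 + -0.0017i, |z|^2 = 1.6396
Iter 4: z = 0.3566 + 0.2072i, |z|^2 = 0.1701
Iter 5: z = -1.1988 + 0.3508i, |z|^2 = 1.5602
Iter 6: z = 0.0311 + -0.6380i, |z|^2 = 0.4080
Iter 7: z = -1.6891 + 0.1633i, |z|^2 = 2.8798
Iter 8: z = 1.5434 + -0.3487i, |z|^2 = 2.5037
Iter 9: z = 0.9775 + -0.8734i, |z|^2 = 1.7184
Iter 10: z = -1.0902 + -1.5045i, |z|^2 = 3.4521
Iter 11: z = -2.3581 + 3.4834i, |z|^2 = 17.6948
Escaped at iteration 11

Answer: no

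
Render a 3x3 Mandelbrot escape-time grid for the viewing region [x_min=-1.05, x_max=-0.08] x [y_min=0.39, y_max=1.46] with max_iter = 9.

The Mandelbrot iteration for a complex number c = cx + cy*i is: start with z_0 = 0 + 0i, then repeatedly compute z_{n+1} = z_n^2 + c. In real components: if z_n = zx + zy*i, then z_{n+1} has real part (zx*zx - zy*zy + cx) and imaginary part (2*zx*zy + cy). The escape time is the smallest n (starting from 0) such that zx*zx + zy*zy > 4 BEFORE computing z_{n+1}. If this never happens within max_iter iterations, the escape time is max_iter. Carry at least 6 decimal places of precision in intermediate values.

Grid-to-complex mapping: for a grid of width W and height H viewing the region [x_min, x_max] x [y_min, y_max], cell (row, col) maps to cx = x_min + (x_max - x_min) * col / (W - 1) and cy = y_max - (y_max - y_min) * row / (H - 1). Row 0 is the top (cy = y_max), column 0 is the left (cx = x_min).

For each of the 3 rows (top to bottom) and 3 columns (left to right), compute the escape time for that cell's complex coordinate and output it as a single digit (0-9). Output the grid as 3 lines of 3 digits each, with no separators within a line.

(row=0, col=0): c = -1.0500 + 1.4600i → escape time 2
(row=0, col=1): c = -0.5650 + 1.4600i → escape time 2
(row=0, col=2): c = -0.0800 + 1.4600i → escape time 2
(row=1, col=0): c = -1.0500 + 0.9250i → escape time 3
(row=1, col=1): c = -0.5650 + 0.9250i → escape time 4
(row=1, col=2): c = -0.0800 + 0.9250i → escape time 9
(row=2, col=0): c = -1.0500 + 0.3900i → escape time 8
(row=2, col=1): c = -0.5650 + 0.3900i → escape time 9
(row=2, col=2): c = -0.0800 + 0.3900i → escape time 9

Answer: 222
349
899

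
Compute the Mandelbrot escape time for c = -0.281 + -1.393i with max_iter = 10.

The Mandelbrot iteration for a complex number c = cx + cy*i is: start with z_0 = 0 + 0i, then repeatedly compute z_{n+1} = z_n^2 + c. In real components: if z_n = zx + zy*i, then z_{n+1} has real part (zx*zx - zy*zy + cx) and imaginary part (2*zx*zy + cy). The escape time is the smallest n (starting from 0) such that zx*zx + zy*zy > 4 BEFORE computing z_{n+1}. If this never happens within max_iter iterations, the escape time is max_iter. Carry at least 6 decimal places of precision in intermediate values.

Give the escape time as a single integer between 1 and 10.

Answer: 2

Derivation:
z_0 = 0 + 0i, c = -0.2810 + -1.3930i
Iter 1: z = -0.2810 + -1.3930i, |z|^2 = 2.0194
Iter 2: z = -2.1425 + -0.6101i, |z|^2 = 4.9625
Escaped at iteration 2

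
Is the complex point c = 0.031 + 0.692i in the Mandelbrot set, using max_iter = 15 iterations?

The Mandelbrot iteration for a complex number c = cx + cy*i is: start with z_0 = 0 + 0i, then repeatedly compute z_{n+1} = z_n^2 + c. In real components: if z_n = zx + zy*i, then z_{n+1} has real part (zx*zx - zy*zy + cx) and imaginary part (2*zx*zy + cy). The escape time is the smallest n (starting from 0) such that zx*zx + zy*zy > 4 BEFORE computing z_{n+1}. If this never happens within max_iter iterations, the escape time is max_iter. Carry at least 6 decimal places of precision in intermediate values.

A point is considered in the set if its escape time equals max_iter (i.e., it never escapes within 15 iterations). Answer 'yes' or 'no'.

z_0 = 0 + 0i, c = 0.0310 + 0.6920i
Iter 1: z = 0.0310 + 0.6920i, |z|^2 = 0.4798
Iter 2: z = -0.4469 + 0.7349i, |z|^2 = 0.7398
Iter 3: z = -0.3094 + 0.0351i, |z|^2 = 0.0969
Iter 4: z = 0.1255 + 0.6703i, |z|^2 = 0.4650
Iter 5: z = -0.4025 + 0.8602i, |z|^2 = 0.9019
Iter 6: z = -0.5469 + -0.0005i, |z|^2 = 0.2991
Iter 7: z = 0.3301 + 0.6925i, |z|^2 = 0.5886
Iter 8: z = -0.3396 + 1.1492i, |z|^2 = 1.4360
Iter 9: z = -1.1744 + -0.0885i, |z|^2 = 1.3871
Iter 10: z = 1.4024 + 0.8999i, |z|^2 = 2.7766
Iter 11: z = 1.1879 + 3.2161i, |z|^2 = 11.7545
Escaped at iteration 11

Answer: no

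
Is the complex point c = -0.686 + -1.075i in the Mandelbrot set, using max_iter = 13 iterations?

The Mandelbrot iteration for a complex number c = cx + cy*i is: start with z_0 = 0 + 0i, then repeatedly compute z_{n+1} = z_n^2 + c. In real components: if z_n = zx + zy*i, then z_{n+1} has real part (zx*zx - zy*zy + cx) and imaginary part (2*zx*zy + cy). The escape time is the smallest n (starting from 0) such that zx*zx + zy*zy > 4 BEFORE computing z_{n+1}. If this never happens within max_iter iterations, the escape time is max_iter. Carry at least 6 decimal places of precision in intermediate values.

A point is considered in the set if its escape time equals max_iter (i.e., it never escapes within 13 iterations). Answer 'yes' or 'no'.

Answer: no

Derivation:
z_0 = 0 + 0i, c = -0.6860 + -1.0750i
Iter 1: z = -0.6860 + -1.0750i, |z|^2 = 1.6262
Iter 2: z = -1.3710 + 0.3999i, |z|^2 = 2.0396
Iter 3: z = 1.0338 + -2.1715i, |z|^2 = 5.7844
Escaped at iteration 3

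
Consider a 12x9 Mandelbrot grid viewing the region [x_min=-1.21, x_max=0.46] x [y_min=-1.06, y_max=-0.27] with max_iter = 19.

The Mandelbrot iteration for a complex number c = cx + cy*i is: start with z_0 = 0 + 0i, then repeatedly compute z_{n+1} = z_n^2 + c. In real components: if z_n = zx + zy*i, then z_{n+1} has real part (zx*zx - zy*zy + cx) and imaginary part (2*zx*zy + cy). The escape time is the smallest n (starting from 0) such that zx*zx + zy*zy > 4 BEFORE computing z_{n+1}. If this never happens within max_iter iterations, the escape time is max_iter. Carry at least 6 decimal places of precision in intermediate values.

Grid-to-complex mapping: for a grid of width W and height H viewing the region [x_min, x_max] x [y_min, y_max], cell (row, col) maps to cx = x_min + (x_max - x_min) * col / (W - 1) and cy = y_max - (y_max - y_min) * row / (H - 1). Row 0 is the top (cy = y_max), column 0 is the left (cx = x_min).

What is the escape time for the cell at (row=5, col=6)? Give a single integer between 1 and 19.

Answer: 8

Derivation:
z_0 = 0 + 0i, c = -0.2991 + -0.7638i
Iter 1: z = -0.2991 + -0.7638i, |z|^2 = 0.6728
Iter 2: z = -0.7929 + -0.3069i, |z|^2 = 0.7229
Iter 3: z = 0.2355 + -0.2771i, |z|^2 = 0.1322
Iter 4: z = -0.3204 + -0.8942i, |z|^2 = 0.9023
Iter 5: z = -0.9961 + -0.1907i, |z|^2 = 1.0286
Iter 6: z = 0.6568 + -0.3838i, |z|^2 = 0.5786
Iter 7: z = -0.0150 + -1.2678i, |z|^2 = 1.6076
Iter 8: z = -1.9063 + -0.7256i, |z|^2 = 4.1604
Escaped at iteration 8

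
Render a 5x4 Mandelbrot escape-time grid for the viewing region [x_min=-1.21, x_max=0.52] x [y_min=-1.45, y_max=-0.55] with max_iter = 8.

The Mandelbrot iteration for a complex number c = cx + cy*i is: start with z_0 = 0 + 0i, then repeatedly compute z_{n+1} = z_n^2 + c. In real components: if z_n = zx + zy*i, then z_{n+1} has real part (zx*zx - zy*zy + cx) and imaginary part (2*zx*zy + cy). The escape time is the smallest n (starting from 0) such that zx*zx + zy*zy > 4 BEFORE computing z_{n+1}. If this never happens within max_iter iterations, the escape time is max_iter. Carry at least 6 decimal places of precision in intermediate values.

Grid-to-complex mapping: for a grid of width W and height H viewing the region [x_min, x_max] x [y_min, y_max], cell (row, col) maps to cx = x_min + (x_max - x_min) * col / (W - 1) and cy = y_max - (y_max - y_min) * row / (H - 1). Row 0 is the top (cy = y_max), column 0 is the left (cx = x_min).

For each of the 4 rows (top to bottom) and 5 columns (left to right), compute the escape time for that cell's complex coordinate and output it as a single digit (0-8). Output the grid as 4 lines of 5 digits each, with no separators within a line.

Answer: 46884
34663
33432
22222

Derivation:
(row=0, col=0): c = -1.2100 + -0.5500i → escape time 4
(row=0, col=1): c = -0.7775 + -0.5500i → escape time 6
(row=0, col=2): c = -0.3450 + -0.5500i → escape time 8
(row=0, col=3): c = 0.0875 + -0.5500i → escape time 8
(row=0, col=4): c = 0.5200 + -0.5500i → escape time 4
(row=1, col=0): c = -1.2100 + -0.8500i → escape time 3
(row=1, col=1): c = -0.7775 + -0.8500i → escape time 4
(row=1, col=2): c = -0.3450 + -0.8500i → escape time 6
(row=1, col=3): c = 0.0875 + -0.8500i → escape time 6
(row=1, col=4): c = 0.5200 + -0.8500i → escape time 3
(row=2, col=0): c = -1.2100 + -1.1500i → escape time 3
(row=2, col=1): c = -0.7775 + -1.1500i → escape time 3
(row=2, col=2): c = -0.3450 + -1.1500i → escape time 4
(row=2, col=3): c = 0.0875 + -1.1500i → escape time 3
(row=2, col=4): c = 0.5200 + -1.1500i → escape time 2
(row=3, col=0): c = -1.2100 + -1.4500i → escape time 2
(row=3, col=1): c = -0.7775 + -1.4500i → escape time 2
(row=3, col=2): c = -0.3450 + -1.4500i → escape time 2
(row=3, col=3): c = 0.0875 + -1.4500i → escape time 2
(row=3, col=4): c = 0.5200 + -1.4500i → escape time 2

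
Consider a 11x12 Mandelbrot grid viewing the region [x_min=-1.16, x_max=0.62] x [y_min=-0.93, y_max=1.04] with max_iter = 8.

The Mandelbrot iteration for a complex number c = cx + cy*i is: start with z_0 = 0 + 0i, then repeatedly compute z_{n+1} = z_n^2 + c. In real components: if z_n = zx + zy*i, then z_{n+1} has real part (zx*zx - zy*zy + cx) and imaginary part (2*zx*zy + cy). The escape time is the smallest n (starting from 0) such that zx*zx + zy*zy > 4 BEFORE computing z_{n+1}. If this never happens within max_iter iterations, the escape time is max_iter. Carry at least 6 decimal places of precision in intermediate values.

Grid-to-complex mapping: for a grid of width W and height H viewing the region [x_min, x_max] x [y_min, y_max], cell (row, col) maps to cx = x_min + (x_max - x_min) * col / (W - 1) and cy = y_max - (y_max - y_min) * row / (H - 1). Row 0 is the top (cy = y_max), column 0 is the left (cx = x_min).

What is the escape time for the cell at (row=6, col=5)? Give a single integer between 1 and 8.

z_0 = 0 + 0i, c = -0.2700 + -0.0345i
Iter 1: z = -0.2700 + -0.0345i, |z|^2 = 0.0741
Iter 2: z = -0.1983 + -0.0159i, |z|^2 = 0.0396
Iter 3: z = -0.2309 + -0.0282i, |z|^2 = 0.0541
Iter 4: z = -0.2175 + -0.0215i, |z|^2 = 0.0478
Iter 5: z = -0.2232 + -0.0252i, |z|^2 = 0.0504
Iter 6: z = -0.2208 + -0.0233i, |z|^2 = 0.0493
Iter 7: z = -0.2218 + -0.0243i, |z|^2 = 0.0498

Answer: 8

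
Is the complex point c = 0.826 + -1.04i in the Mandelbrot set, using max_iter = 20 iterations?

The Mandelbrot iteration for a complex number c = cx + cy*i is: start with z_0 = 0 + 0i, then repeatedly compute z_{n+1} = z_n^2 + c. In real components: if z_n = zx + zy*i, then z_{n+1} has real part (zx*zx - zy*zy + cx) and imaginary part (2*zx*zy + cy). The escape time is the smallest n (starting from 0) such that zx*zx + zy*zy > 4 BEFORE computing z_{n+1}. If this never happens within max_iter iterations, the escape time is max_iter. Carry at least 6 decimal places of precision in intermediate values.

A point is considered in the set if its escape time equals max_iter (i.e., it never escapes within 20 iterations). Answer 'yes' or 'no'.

z_0 = 0 + 0i, c = 0.8260 + -1.0400i
Iter 1: z = 0.8260 + -1.0400i, |z|^2 = 1.7639
Iter 2: z = 0.4267 + -2.7581i, |z|^2 = 7.7891
Escaped at iteration 2

Answer: no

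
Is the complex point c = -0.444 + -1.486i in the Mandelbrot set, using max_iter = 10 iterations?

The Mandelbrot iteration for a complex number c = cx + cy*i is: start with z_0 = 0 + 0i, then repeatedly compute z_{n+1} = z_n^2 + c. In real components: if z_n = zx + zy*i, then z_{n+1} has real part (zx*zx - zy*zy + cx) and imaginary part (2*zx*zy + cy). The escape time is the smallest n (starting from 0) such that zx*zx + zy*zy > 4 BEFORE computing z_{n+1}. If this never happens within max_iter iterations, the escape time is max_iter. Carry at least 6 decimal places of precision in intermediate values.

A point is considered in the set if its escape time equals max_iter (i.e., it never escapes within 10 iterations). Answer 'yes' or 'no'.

z_0 = 0 + 0i, c = -0.4440 + -1.4860i
Iter 1: z = -0.4440 + -1.4860i, |z|^2 = 2.4053
Iter 2: z = -2.4551 + -0.1664i, |z|^2 = 6.0550
Escaped at iteration 2

Answer: no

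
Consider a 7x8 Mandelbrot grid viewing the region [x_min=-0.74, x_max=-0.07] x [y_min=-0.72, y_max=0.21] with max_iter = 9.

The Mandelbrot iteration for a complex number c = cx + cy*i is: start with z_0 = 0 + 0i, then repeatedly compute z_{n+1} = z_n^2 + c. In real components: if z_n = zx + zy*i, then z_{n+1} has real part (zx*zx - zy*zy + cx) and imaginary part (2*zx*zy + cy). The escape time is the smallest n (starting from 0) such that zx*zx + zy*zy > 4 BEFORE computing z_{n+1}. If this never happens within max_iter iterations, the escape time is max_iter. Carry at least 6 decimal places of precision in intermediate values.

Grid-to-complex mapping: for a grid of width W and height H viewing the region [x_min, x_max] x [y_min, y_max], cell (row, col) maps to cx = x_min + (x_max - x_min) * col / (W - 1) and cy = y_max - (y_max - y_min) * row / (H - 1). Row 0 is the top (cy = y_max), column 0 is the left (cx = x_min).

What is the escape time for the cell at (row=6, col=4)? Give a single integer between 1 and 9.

Answer: 9

Derivation:
z_0 = 0 + 0i, c = -0.2933 + -0.5871i
Iter 1: z = -0.2933 + -0.5871i, |z|^2 = 0.4308
Iter 2: z = -0.5520 + -0.2427i, |z|^2 = 0.3636
Iter 3: z = -0.0475 + -0.3192i, |z|^2 = 0.1041
Iter 4: z = -0.3930 + -0.5568i, |z|^2 = 0.4645
Iter 5: z = -0.4490 + -0.1495i, |z|^2 = 0.2239
Iter 6: z = -0.1141 + -0.4529i, |z|^2 = 0.2181
Iter 7: z = -0.4854 + -0.4838i, |z|^2 = 0.4697
Iter 8: z = -0.2917 + -0.1175i, |z|^2 = 0.0989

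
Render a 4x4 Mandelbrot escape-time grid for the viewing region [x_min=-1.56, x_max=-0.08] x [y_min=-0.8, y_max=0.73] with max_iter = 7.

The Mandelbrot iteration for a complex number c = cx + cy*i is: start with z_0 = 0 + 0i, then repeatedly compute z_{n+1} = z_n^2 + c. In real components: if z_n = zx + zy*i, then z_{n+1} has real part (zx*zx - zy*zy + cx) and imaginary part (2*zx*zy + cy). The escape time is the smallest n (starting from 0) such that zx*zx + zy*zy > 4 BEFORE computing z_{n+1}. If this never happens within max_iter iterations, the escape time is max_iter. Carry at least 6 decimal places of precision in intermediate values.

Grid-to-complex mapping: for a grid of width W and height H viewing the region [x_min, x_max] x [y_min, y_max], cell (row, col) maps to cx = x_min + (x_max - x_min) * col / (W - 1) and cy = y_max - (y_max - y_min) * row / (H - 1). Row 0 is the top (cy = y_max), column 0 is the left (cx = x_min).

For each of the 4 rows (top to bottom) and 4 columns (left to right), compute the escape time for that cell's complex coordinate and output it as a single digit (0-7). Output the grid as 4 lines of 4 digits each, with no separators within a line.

(row=0, col=0): c = -1.5600 + 0.7300i → escape time 3
(row=0, col=1): c = -1.0667 + 0.7300i → escape time 3
(row=0, col=2): c = -0.5733 + 0.7300i → escape time 6
(row=0, col=3): c = -0.0800 + 0.7300i → escape time 7
(row=1, col=0): c = -1.5600 + 0.2200i → escape time 5
(row=1, col=1): c = -1.0667 + 0.2200i → escape time 7
(row=1, col=2): c = -0.5733 + 0.2200i → escape time 7
(row=1, col=3): c = -0.0800 + 0.2200i → escape time 7
(row=2, col=0): c = -1.5600 + -0.2900i → escape time 4
(row=2, col=1): c = -1.0667 + -0.2900i → escape time 7
(row=2, col=2): c = -0.5733 + -0.2900i → escape time 7
(row=2, col=3): c = -0.0800 + -0.2900i → escape time 7
(row=3, col=0): c = -1.5600 + -0.8000i → escape time 3
(row=3, col=1): c = -1.0667 + -0.8000i → escape time 3
(row=3, col=2): c = -0.5733 + -0.8000i → escape time 5
(row=3, col=3): c = -0.0800 + -0.8000i → escape time 7

Answer: 3367
5777
4777
3357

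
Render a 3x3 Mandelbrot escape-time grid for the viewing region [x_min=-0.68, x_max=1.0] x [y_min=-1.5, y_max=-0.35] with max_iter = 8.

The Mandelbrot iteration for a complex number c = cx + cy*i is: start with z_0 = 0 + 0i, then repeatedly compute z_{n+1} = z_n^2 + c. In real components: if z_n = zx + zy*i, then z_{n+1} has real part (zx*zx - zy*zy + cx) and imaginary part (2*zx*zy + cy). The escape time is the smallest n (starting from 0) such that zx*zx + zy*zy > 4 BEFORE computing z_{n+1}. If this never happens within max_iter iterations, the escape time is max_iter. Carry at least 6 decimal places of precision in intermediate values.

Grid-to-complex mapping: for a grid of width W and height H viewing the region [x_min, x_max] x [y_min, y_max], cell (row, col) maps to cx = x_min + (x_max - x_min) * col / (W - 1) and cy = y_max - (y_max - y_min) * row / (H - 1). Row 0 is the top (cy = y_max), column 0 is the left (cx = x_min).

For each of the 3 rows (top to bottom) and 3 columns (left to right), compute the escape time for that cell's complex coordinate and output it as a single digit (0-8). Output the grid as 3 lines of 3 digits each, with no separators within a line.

Answer: 882
442
222

Derivation:
(row=0, col=0): c = -0.6800 + -0.3500i → escape time 8
(row=0, col=1): c = 0.1600 + -0.3500i → escape time 8
(row=0, col=2): c = 1.0000 + -0.3500i → escape time 2
(row=1, col=0): c = -0.6800 + -0.9250i → escape time 4
(row=1, col=1): c = 0.1600 + -0.9250i → escape time 4
(row=1, col=2): c = 1.0000 + -0.9250i → escape time 2
(row=2, col=0): c = -0.6800 + -1.5000i → escape time 2
(row=2, col=1): c = 0.1600 + -1.5000i → escape time 2
(row=2, col=2): c = 1.0000 + -1.5000i → escape time 2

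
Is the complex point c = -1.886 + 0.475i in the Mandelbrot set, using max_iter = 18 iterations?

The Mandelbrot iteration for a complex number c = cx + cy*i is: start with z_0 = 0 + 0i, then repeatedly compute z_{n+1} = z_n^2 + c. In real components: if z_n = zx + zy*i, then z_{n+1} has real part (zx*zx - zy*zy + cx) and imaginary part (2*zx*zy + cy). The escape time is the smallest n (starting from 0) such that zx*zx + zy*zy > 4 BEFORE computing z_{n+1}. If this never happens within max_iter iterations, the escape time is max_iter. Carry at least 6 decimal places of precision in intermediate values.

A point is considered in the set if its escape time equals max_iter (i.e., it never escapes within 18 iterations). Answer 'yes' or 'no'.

Answer: no

Derivation:
z_0 = 0 + 0i, c = -1.8860 + 0.4750i
Iter 1: z = -1.8860 + 0.4750i, |z|^2 = 3.7826
Iter 2: z = 1.4454 + -1.3167i, |z|^2 = 3.8228
Iter 3: z = -1.5306 + -3.3312i, |z|^2 = 13.4399
Escaped at iteration 3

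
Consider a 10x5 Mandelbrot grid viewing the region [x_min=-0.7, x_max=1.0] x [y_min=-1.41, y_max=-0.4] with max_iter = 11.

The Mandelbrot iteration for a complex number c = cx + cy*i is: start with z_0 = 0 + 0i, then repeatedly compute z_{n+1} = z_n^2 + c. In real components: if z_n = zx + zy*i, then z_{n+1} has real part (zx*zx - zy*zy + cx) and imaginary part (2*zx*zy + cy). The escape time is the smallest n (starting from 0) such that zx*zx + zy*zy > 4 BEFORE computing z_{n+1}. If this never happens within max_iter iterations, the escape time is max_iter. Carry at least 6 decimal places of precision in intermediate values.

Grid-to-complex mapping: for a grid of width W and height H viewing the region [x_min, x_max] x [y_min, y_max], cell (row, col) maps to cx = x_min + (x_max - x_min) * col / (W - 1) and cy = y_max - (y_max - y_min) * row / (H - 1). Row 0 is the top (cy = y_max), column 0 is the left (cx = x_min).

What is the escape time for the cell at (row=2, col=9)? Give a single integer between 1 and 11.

z_0 = 0 + 0i, c = 1.0000 + -0.9050i
Iter 1: z = 1.0000 + -0.9050i, |z|^2 = 1.8190
Iter 2: z = 1.1810 + -2.7150i, |z|^2 = 8.7659
Escaped at iteration 2

Answer: 2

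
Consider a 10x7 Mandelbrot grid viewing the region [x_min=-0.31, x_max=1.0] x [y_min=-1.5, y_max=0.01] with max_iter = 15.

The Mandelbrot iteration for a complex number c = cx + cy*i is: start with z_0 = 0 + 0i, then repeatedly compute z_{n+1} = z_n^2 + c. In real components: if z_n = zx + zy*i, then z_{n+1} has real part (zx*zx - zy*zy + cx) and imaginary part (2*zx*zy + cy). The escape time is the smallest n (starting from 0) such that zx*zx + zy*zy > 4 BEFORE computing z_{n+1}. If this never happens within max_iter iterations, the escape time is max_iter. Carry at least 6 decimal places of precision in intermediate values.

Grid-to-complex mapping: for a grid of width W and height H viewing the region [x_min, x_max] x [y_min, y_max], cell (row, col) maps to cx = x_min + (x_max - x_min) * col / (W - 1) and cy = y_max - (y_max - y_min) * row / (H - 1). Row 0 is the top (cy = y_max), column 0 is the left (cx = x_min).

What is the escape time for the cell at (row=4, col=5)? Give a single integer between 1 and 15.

z_0 = 0 + 0i, c = 0.4178 + -0.9967i
Iter 1: z = 0.4178 + -0.9967i, |z|^2 = 1.1679
Iter 2: z = -0.4010 + -1.8294i, |z|^2 = 3.5077
Iter 3: z = -2.7682 + 0.4706i, |z|^2 = 7.8847
Escaped at iteration 3

Answer: 3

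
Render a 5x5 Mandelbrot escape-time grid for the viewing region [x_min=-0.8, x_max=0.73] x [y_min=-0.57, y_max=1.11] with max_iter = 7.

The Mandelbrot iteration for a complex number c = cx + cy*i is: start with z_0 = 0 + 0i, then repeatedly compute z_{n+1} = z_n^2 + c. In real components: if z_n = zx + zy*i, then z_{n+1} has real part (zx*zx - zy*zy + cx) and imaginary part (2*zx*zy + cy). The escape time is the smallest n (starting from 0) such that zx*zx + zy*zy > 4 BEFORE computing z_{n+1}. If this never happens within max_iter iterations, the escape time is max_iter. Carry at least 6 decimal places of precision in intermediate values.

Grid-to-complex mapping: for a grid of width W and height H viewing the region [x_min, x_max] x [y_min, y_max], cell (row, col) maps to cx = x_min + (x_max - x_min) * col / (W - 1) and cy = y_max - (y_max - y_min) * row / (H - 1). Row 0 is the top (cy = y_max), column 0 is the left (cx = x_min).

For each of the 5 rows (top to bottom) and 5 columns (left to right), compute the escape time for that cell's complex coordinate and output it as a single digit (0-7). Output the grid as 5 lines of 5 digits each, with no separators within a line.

Answer: 34422
47773
77773
77773
57773

Derivation:
(row=0, col=0): c = -0.8000 + 1.1100i → escape time 3
(row=0, col=1): c = -0.4175 + 1.1100i → escape time 4
(row=0, col=2): c = -0.0350 + 1.1100i → escape time 4
(row=0, col=3): c = 0.3475 + 1.1100i → escape time 2
(row=0, col=4): c = 0.7300 + 1.1100i → escape time 2
(row=1, col=0): c = -0.8000 + 0.6900i → escape time 4
(row=1, col=1): c = -0.4175 + 0.6900i → escape time 7
(row=1, col=2): c = -0.0350 + 0.6900i → escape time 7
(row=1, col=3): c = 0.3475 + 0.6900i → escape time 7
(row=1, col=4): c = 0.7300 + 0.6900i → escape time 3
(row=2, col=0): c = -0.8000 + 0.2700i → escape time 7
(row=2, col=1): c = -0.4175 + 0.2700i → escape time 7
(row=2, col=2): c = -0.0350 + 0.2700i → escape time 7
(row=2, col=3): c = 0.3475 + 0.2700i → escape time 7
(row=2, col=4): c = 0.7300 + 0.2700i → escape time 3
(row=3, col=0): c = -0.8000 + -0.1500i → escape time 7
(row=3, col=1): c = -0.4175 + -0.1500i → escape time 7
(row=3, col=2): c = -0.0350 + -0.1500i → escape time 7
(row=3, col=3): c = 0.3475 + -0.1500i → escape time 7
(row=3, col=4): c = 0.7300 + -0.1500i → escape time 3
(row=4, col=0): c = -0.8000 + -0.5700i → escape time 5
(row=4, col=1): c = -0.4175 + -0.5700i → escape time 7
(row=4, col=2): c = -0.0350 + -0.5700i → escape time 7
(row=4, col=3): c = 0.3475 + -0.5700i → escape time 7
(row=4, col=4): c = 0.7300 + -0.5700i → escape time 3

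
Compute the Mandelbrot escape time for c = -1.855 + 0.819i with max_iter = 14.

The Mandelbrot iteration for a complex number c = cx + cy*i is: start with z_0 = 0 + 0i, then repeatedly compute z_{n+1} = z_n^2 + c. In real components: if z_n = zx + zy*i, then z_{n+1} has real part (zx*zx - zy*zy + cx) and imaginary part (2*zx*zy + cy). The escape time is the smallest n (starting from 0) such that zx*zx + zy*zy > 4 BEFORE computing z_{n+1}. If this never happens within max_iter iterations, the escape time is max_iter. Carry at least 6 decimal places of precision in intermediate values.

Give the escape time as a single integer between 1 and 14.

Answer: 1

Derivation:
z_0 = 0 + 0i, c = -1.8550 + 0.8190i
Iter 1: z = -1.8550 + 0.8190i, |z|^2 = 4.1118
Escaped at iteration 1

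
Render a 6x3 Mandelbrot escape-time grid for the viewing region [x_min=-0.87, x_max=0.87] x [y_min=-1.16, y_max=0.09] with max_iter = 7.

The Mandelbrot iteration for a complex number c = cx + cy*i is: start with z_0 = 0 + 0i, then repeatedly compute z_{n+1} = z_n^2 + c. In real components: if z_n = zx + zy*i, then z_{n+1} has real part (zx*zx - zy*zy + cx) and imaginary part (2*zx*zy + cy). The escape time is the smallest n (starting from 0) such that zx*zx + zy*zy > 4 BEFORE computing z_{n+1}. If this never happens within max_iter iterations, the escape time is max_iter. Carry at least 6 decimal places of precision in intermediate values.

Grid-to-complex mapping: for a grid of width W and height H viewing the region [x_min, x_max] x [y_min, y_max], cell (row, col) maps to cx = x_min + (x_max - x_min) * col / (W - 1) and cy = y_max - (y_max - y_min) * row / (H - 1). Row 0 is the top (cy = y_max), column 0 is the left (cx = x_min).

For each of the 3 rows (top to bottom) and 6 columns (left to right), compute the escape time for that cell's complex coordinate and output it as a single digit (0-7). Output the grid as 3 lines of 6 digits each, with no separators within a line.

(row=0, col=0): c = -0.8700 + 0.0900i → escape time 7
(row=0, col=1): c = -0.5220 + 0.0900i → escape time 7
(row=0, col=2): c = -0.1740 + 0.0900i → escape time 7
(row=0, col=3): c = 0.1740 + 0.0900i → escape time 7
(row=0, col=4): c = 0.5220 + 0.0900i → escape time 5
(row=0, col=5): c = 0.8700 + 0.0900i → escape time 3
(row=1, col=0): c = -0.8700 + -0.5350i → escape time 5
(row=1, col=1): c = -0.5220 + -0.5350i → escape time 7
(row=1, col=2): c = -0.1740 + -0.5350i → escape time 7
(row=1, col=3): c = 0.1740 + -0.5350i → escape time 7
(row=1, col=4): c = 0.5220 + -0.5350i → escape time 4
(row=1, col=5): c = 0.8700 + -0.5350i → escape time 3
(row=2, col=0): c = -0.8700 + -1.1600i → escape time 3
(row=2, col=1): c = -0.5220 + -1.1600i → escape time 3
(row=2, col=2): c = -0.1740 + -1.1600i → escape time 4
(row=2, col=3): c = 0.1740 + -1.1600i → escape time 3
(row=2, col=4): c = 0.5220 + -1.1600i → escape time 2
(row=2, col=5): c = 0.8700 + -1.1600i → escape time 2

Answer: 777753
577743
334322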